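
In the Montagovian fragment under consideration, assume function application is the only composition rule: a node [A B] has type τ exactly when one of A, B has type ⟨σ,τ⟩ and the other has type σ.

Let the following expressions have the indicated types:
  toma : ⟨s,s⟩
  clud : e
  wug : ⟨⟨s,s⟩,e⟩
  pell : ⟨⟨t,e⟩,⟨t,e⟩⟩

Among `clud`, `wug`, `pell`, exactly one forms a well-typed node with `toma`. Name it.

clud : e — neither side's domain matches the other.
wug — combines: wug : ⟨⟨s,s⟩,e⟩ takes toma : ⟨s,s⟩ as argument, giving e.
pell : ⟨⟨t,e⟩,⟨t,e⟩⟩ — neither side's domain matches the other.

wug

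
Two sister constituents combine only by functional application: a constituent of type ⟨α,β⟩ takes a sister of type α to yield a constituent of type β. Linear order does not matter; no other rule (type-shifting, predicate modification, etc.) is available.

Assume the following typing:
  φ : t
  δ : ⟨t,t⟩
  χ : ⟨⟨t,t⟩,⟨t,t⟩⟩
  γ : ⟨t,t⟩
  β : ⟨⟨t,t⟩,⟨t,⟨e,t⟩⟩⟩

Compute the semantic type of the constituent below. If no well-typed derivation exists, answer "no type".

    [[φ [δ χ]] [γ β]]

[δ χ]: ⟨⟨t,t⟩,⟨t,t⟩⟩ applied to ⟨t,t⟩ yields ⟨t,t⟩.
[φ [δ χ]]: ⟨t,t⟩ applied to t yields t.
[γ β]: ⟨⟨t,t⟩,⟨t,⟨e,t⟩⟩⟩ applied to ⟨t,t⟩ yields ⟨t,⟨e,t⟩⟩.
[[φ [δ χ]] [γ β]]: ⟨t,⟨e,t⟩⟩ applied to t yields ⟨e,t⟩.

⟨e,t⟩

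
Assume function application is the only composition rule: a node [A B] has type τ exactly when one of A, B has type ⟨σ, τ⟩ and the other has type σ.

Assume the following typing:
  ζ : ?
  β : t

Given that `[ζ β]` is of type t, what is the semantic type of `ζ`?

⟨t, t⟩

[ζ β] is required to be t. β : t cannot yield t as functor, so ζ : ⟨t, t⟩.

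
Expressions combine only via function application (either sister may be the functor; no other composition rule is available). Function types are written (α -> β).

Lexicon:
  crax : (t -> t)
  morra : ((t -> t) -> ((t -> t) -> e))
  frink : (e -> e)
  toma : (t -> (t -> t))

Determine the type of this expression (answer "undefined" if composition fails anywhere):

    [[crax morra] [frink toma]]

undefined

[crax morra]: morra is ((t -> t) -> ((t -> t) -> e)), crax is (t -> t); result ((t -> t) -> e).
[frink toma]: (e -> e) with (t -> (t -> t)) — neither is a function whose domain matches the other; composition fails here.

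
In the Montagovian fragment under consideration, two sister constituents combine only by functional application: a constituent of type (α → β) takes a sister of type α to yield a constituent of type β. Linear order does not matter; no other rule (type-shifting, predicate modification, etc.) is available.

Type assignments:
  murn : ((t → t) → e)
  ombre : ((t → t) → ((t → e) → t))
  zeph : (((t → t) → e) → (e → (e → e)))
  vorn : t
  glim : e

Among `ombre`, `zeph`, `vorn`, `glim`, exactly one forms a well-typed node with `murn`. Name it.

zeph

ombre : ((t → t) → ((t → e) → t)) — does not combine with murn.
zeph — combines: zeph : (((t → t) → e) → (e → (e → e))) takes murn : ((t → t) → e) as argument, giving (e → (e → e)).
vorn : t — does not combine with murn.
glim : e — does not combine with murn.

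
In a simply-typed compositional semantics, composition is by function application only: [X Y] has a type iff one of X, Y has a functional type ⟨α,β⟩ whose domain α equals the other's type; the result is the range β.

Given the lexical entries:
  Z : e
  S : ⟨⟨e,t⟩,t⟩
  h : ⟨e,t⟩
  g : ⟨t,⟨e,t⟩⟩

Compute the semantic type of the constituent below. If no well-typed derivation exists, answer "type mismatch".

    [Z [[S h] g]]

[S h]: ⟨⟨e,t⟩,t⟩ applied to ⟨e,t⟩ yields t.
[[S h] g]: ⟨t,⟨e,t⟩⟩ applied to t yields ⟨e,t⟩.
[Z [[S h] g]]: ⟨e,t⟩ applied to e yields t.

t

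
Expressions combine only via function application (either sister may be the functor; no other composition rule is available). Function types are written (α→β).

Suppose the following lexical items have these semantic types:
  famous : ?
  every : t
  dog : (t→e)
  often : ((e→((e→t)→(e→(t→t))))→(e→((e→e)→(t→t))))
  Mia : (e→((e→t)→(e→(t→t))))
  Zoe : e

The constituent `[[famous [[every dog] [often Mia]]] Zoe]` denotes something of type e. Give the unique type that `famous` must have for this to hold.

(((e→e)→(t→t))→(e→e))

[[famous [[every dog] [often Mia]]] Zoe] must have type e. The sister Zoe has type e; that is not a function onto e, so [famous [[every dog] [often Mia]]] must be the functor, of type (e→e).
[famous [[every dog] [often Mia]]] must have type (e→e). The sister [[every dog] [often Mia]] has type ((e→e)→(t→t)); that is not a function onto (e→e), so famous must be the functor, of type (((e→e)→(t→t))→(e→e)).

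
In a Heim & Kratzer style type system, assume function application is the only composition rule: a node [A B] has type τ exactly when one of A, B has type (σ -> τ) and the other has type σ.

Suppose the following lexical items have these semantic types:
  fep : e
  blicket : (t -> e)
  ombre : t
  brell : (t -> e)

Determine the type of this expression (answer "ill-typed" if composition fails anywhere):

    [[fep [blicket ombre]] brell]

At [blicket ombre], blicket : (t -> e) takes ombre : t, giving e.
[fep [blicket ombre]]: e and e cannot combine by function application — type clash.

ill-typed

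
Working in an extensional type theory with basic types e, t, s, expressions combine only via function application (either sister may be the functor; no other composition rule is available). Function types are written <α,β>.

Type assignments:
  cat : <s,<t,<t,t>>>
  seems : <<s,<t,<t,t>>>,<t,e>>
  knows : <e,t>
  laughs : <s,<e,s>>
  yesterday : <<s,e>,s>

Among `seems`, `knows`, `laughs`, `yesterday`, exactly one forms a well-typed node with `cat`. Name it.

seems — combines: seems : <<s,<t,<t,t>>>,<t,e>> takes cat : <s,<t,<t,t>>> as argument, giving <t,e>.
knows : <e,t> — does not combine with cat.
laughs : <s,<e,s>> — does not combine with cat.
yesterday : <<s,e>,s> — does not combine with cat.

seems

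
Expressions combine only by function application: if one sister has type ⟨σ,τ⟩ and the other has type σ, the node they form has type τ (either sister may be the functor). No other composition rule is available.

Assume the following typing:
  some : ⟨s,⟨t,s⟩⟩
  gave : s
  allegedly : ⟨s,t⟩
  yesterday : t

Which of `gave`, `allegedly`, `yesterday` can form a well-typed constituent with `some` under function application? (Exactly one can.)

gave

gave — combines: some : ⟨s,⟨t,s⟩⟩ takes gave : s as argument, giving ⟨t,s⟩.
allegedly : ⟨s,t⟩ — some needs s; allegedly needs s; neither fits.
yesterday : t — some needs s; yesterday needs nothing (atomic); neither fits.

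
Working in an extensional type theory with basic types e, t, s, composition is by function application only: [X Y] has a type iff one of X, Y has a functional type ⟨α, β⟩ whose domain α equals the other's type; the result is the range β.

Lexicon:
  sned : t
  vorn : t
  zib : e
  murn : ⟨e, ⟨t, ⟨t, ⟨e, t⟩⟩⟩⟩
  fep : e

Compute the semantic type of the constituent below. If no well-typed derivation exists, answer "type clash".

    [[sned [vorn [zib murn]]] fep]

[zib murn]: murn is ⟨e, ⟨t, ⟨t, ⟨e, t⟩⟩⟩⟩, zib is e; result ⟨t, ⟨t, ⟨e, t⟩⟩⟩.
[vorn [zib murn]]: [zib murn] is ⟨t, ⟨t, ⟨e, t⟩⟩⟩, vorn is t; result ⟨t, ⟨e, t⟩⟩.
[sned [vorn [zib murn]]]: [vorn [zib murn]] is ⟨t, ⟨e, t⟩⟩, sned is t; result ⟨e, t⟩.
[[sned [vorn [zib murn]]] fep]: [sned [vorn [zib murn]]] is ⟨e, t⟩, fep is e; result t.

t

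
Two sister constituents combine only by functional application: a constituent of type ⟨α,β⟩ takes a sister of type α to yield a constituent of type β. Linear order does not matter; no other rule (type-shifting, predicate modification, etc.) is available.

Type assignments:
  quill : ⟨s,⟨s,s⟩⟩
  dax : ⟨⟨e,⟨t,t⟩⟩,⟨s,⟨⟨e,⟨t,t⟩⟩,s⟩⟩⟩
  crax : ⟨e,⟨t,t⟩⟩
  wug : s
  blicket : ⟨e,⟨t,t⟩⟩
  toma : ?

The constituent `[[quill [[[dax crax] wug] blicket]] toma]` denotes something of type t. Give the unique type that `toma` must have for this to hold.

⟨⟨s,s⟩,t⟩

For [[quill [[[dax crax] wug] blicket]] toma] to have type t with [quill [[[dax crax] wug] blicket]] of type ⟨s,s⟩, toma must be the function: toma : ⟨⟨s,s⟩,t⟩.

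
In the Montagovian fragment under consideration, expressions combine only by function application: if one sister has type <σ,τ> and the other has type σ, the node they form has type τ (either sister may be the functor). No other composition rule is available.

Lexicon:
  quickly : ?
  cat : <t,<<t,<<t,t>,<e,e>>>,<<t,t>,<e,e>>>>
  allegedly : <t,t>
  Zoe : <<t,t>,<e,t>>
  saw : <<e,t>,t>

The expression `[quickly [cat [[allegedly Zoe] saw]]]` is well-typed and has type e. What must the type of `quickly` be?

<<<t,<<t,t>,<e,e>>>,<<t,t>,<e,e>>>,e>

For [quickly [cat [[allegedly Zoe] saw]]] to have type e with [cat [[allegedly Zoe] saw]] of type <<t,<<t,t>,<e,e>>>,<<t,t>,<e,e>>>, quickly must be the function: quickly : <<<t,<<t,t>,<e,e>>>,<<t,t>,<e,e>>>,e>.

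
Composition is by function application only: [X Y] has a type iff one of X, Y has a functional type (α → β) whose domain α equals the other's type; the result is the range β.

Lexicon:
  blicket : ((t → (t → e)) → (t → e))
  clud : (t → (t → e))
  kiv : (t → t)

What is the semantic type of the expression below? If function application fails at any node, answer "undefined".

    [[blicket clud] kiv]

[blicket clud]: blicket is ((t → (t → e)) → (t → e)), clud is (t → (t → e)); result (t → e).
[[blicket clud] kiv]: (t → e) with (t → t) — neither is a function whose domain matches the other; composition fails here.

undefined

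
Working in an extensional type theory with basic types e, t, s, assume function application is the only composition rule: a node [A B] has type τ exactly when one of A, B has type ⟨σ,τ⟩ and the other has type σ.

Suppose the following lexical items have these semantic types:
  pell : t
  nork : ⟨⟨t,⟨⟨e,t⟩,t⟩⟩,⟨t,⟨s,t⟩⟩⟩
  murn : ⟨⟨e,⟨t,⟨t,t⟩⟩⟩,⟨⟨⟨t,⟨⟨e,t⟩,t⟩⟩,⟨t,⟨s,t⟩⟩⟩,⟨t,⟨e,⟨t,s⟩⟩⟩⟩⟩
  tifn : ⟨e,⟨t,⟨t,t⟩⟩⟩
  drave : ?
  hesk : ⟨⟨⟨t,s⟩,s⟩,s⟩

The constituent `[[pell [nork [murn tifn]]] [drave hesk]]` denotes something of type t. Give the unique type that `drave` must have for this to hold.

[[pell [nork [murn tifn]]] [drave hesk]] is required to be t. [pell [nork [murn tifn]]] : ⟨e,⟨t,s⟩⟩ cannot yield t as functor, so [drave hesk] : ⟨⟨e,⟨t,s⟩⟩,t⟩.
[drave hesk] is required to be ⟨⟨e,⟨t,s⟩⟩,t⟩. hesk : ⟨⟨⟨t,s⟩,s⟩,s⟩ cannot yield ⟨⟨e,⟨t,s⟩⟩,t⟩ as functor, so drave : ⟨⟨⟨⟨t,s⟩,s⟩,s⟩,⟨⟨e,⟨t,s⟩⟩,t⟩⟩.

⟨⟨⟨⟨t,s⟩,s⟩,s⟩,⟨⟨e,⟨t,s⟩⟩,t⟩⟩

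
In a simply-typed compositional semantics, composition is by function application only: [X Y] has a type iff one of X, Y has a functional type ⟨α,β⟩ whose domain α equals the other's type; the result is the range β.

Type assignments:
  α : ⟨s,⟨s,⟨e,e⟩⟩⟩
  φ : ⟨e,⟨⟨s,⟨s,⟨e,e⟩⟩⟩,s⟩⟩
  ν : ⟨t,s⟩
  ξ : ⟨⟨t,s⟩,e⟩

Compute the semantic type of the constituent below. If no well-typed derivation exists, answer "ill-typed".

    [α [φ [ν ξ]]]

s

[ν ξ]: functor ξ : ⟨⟨t,s⟩,e⟩, argument ν : ⟨t,s⟩; result e.
[φ [ν ξ]]: functor φ : ⟨e,⟨⟨s,⟨s,⟨e,e⟩⟩⟩,s⟩⟩, argument [ν ξ] : e; result ⟨⟨s,⟨s,⟨e,e⟩⟩⟩,s⟩.
[α [φ [ν ξ]]]: functor [φ [ν ξ]] : ⟨⟨s,⟨s,⟨e,e⟩⟩⟩,s⟩, argument α : ⟨s,⟨s,⟨e,e⟩⟩⟩; result s.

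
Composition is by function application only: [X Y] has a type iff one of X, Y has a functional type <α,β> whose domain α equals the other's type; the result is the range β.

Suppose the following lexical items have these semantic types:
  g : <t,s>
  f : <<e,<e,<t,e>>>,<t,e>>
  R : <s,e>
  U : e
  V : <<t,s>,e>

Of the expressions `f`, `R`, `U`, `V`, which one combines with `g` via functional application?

V

f : <<e,<e,<t,e>>>,<t,e>> — does not combine with g.
R : <s,e> — does not combine with g.
U : e — does not combine with g.
V — combines: V : <<t,s>,e> takes g : <t,s> as argument, giving e.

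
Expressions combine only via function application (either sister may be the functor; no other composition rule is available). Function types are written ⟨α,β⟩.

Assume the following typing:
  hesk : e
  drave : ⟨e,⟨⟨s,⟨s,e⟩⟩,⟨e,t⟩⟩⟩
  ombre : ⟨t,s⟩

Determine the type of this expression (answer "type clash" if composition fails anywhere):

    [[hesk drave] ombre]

type clash

[hesk drave] — drave of type ⟨e,⟨⟨s,⟨s,e⟩⟩,⟨e,t⟩⟩⟩ combines with hesk of type e: type ⟨⟨s,⟨s,e⟩⟩,⟨e,t⟩⟩.
[[hesk drave] ombre]: ⟨⟨s,⟨s,e⟩⟩,⟨e,t⟩⟩ and ⟨t,s⟩ cannot combine by function application — type clash.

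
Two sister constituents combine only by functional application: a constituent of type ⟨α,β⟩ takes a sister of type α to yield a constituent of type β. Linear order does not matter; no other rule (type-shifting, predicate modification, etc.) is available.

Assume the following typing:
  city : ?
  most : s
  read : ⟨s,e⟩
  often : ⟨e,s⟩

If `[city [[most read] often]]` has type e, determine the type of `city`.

⟨s,e⟩

At [city [[most read] often]] (required: e): [[most read] often] is s, which is not a function with range e; hence city is the functor — type ⟨s,e⟩.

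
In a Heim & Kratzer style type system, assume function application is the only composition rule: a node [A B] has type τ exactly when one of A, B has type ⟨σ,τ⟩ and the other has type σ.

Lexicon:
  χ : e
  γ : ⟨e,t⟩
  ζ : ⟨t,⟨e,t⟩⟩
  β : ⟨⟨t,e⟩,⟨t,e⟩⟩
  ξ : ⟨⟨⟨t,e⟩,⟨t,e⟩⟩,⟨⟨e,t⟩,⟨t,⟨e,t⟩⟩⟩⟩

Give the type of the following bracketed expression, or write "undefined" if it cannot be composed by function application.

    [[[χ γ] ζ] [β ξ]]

⟨t,⟨e,t⟩⟩

[χ γ] — γ of type ⟨e,t⟩ combines with χ of type e: type t.
[[χ γ] ζ] — ζ of type ⟨t,⟨e,t⟩⟩ combines with [χ γ] of type t: type ⟨e,t⟩.
[β ξ] — ξ of type ⟨⟨⟨t,e⟩,⟨t,e⟩⟩,⟨⟨e,t⟩,⟨t,⟨e,t⟩⟩⟩⟩ combines with β of type ⟨⟨t,e⟩,⟨t,e⟩⟩: type ⟨⟨e,t⟩,⟨t,⟨e,t⟩⟩⟩.
[[[χ γ] ζ] [β ξ]] — [β ξ] of type ⟨⟨e,t⟩,⟨t,⟨e,t⟩⟩⟩ combines with [[χ γ] ζ] of type ⟨e,t⟩: type ⟨t,⟨e,t⟩⟩.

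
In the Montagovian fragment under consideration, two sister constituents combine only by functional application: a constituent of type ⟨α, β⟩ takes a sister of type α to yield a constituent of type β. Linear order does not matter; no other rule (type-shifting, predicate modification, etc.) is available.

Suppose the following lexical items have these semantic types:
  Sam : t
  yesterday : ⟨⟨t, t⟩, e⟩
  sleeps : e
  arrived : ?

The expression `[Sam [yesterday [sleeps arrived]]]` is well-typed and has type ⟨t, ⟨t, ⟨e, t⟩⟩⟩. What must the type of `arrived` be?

[Sam [yesterday [sleeps arrived]]] is required to be ⟨t, ⟨t, ⟨e, t⟩⟩⟩. Sam : t cannot yield ⟨t, ⟨t, ⟨e, t⟩⟩⟩ as functor, so [yesterday [sleeps arrived]] : ⟨t, ⟨t, ⟨t, ⟨e, t⟩⟩⟩⟩.
[yesterday [sleeps arrived]] is required to be ⟨t, ⟨t, ⟨t, ⟨e, t⟩⟩⟩⟩. yesterday : ⟨⟨t, t⟩, e⟩ cannot yield ⟨t, ⟨t, ⟨t, ⟨e, t⟩⟩⟩⟩ as functor, so [sleeps arrived] : ⟨⟨⟨t, t⟩, e⟩, ⟨t, ⟨t, ⟨t, ⟨e, t⟩⟩⟩⟩⟩.
[sleeps arrived] is required to be ⟨⟨⟨t, t⟩, e⟩, ⟨t, ⟨t, ⟨t, ⟨e, t⟩⟩⟩⟩⟩. sleeps : e cannot yield ⟨⟨⟨t, t⟩, e⟩, ⟨t, ⟨t, ⟨t, ⟨e, t⟩⟩⟩⟩⟩ as functor, so arrived : ⟨e, ⟨⟨⟨t, t⟩, e⟩, ⟨t, ⟨t, ⟨t, ⟨e, t⟩⟩⟩⟩⟩⟩.

⟨e, ⟨⟨⟨t, t⟩, e⟩, ⟨t, ⟨t, ⟨t, ⟨e, t⟩⟩⟩⟩⟩⟩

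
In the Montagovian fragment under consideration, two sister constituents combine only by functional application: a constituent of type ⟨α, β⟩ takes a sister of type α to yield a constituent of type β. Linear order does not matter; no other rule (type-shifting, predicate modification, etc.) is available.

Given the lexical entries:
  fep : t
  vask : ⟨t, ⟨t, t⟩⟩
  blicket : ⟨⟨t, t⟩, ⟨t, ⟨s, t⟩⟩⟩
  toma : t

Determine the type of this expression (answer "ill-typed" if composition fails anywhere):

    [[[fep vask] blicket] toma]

[fep vask]: functor vask : ⟨t, ⟨t, t⟩⟩, argument fep : t; result ⟨t, t⟩.
[[fep vask] blicket]: functor blicket : ⟨⟨t, t⟩, ⟨t, ⟨s, t⟩⟩⟩, argument [fep vask] : ⟨t, t⟩; result ⟨t, ⟨s, t⟩⟩.
[[[fep vask] blicket] toma]: functor [[fep vask] blicket] : ⟨t, ⟨s, t⟩⟩, argument toma : t; result ⟨s, t⟩.

⟨s, t⟩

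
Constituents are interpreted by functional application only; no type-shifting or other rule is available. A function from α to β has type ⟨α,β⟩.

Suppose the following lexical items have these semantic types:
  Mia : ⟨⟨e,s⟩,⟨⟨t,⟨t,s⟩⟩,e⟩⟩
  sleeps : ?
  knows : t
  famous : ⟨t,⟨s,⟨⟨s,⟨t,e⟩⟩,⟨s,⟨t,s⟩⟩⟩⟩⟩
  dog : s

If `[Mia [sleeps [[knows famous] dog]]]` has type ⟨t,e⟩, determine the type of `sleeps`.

⟨⟨⟨s,⟨t,e⟩⟩,⟨s,⟨t,s⟩⟩⟩,⟨⟨⟨e,s⟩,⟨⟨t,⟨t,s⟩⟩,e⟩⟩,⟨t,e⟩⟩⟩

[Mia [sleeps [[knows famous] dog]]] is required to be ⟨t,e⟩. Mia : ⟨⟨e,s⟩,⟨⟨t,⟨t,s⟩⟩,e⟩⟩ cannot yield ⟨t,e⟩ as functor, so [sleeps [[knows famous] dog]] : ⟨⟨⟨e,s⟩,⟨⟨t,⟨t,s⟩⟩,e⟩⟩,⟨t,e⟩⟩.
[sleeps [[knows famous] dog]] is required to be ⟨⟨⟨e,s⟩,⟨⟨t,⟨t,s⟩⟩,e⟩⟩,⟨t,e⟩⟩. [[knows famous] dog] : ⟨⟨s,⟨t,e⟩⟩,⟨s,⟨t,s⟩⟩⟩ cannot yield ⟨⟨⟨e,s⟩,⟨⟨t,⟨t,s⟩⟩,e⟩⟩,⟨t,e⟩⟩ as functor, so sleeps : ⟨⟨⟨s,⟨t,e⟩⟩,⟨s,⟨t,s⟩⟩⟩,⟨⟨⟨e,s⟩,⟨⟨t,⟨t,s⟩⟩,e⟩⟩,⟨t,e⟩⟩⟩.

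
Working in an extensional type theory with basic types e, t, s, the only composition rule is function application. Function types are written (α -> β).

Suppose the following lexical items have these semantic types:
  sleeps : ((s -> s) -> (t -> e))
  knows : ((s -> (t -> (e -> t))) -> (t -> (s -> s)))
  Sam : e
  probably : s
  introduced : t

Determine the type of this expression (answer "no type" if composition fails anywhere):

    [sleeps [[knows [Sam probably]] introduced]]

[Sam probably]: e and s cannot combine by function application — type clash.

no type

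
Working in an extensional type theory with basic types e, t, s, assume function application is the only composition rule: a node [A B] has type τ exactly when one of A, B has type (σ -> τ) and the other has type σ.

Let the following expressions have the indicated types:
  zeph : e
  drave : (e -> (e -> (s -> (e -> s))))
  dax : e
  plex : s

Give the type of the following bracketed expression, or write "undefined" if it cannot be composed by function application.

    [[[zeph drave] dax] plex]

[zeph drave]: functor drave : (e -> (e -> (s -> (e -> s)))), argument zeph : e; result (e -> (s -> (e -> s))).
[[zeph drave] dax]: functor [zeph drave] : (e -> (s -> (e -> s))), argument dax : e; result (s -> (e -> s)).
[[[zeph drave] dax] plex]: functor [[zeph drave] dax] : (s -> (e -> s)), argument plex : s; result (e -> s).

(e -> s)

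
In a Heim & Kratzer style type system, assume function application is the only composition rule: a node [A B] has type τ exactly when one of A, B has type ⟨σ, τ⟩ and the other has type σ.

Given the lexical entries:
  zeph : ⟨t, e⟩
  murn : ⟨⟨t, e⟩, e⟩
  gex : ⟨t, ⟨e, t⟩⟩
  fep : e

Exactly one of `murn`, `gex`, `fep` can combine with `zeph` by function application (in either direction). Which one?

murn

murn — combines: murn : ⟨⟨t, e⟩, e⟩ takes zeph : ⟨t, e⟩ as argument, giving e.
gex : ⟨t, ⟨e, t⟩⟩ — no; zeph wants t, and gex wants t.
fep : e — no; zeph wants t, and fep wants nothing (atomic).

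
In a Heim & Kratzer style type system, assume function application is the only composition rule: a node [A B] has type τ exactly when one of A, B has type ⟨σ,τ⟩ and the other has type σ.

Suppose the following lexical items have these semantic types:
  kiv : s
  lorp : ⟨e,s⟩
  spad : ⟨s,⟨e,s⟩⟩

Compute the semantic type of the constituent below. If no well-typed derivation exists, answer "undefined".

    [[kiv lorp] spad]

[kiv lorp]: s and ⟨e,s⟩ cannot combine by function application — type clash.

undefined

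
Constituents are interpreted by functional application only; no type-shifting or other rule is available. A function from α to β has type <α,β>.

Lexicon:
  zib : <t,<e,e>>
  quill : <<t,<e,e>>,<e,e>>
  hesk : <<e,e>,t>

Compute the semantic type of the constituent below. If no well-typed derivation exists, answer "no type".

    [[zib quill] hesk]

[zib quill]: quill is <<t,<e,e>>,<e,e>>, zib is <t,<e,e>>; result <e,e>.
[[zib quill] hesk]: hesk is <<e,e>,t>, [zib quill] is <e,e>; result t.

t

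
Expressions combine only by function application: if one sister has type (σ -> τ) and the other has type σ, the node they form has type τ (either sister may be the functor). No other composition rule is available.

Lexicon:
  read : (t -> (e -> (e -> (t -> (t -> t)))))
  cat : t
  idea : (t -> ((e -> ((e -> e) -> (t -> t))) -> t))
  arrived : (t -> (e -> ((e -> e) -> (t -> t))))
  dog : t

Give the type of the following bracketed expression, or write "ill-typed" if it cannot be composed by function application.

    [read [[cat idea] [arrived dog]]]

(e -> (e -> (t -> (t -> t))))

[cat idea]: functor idea : (t -> ((e -> ((e -> e) -> (t -> t))) -> t)), argument cat : t; result ((e -> ((e -> e) -> (t -> t))) -> t).
[arrived dog]: functor arrived : (t -> (e -> ((e -> e) -> (t -> t)))), argument dog : t; result (e -> ((e -> e) -> (t -> t))).
[[cat idea] [arrived dog]]: functor [cat idea] : ((e -> ((e -> e) -> (t -> t))) -> t), argument [arrived dog] : (e -> ((e -> e) -> (t -> t))); result t.
[read [[cat idea] [arrived dog]]]: functor read : (t -> (e -> (e -> (t -> (t -> t))))), argument [[cat idea] [arrived dog]] : t; result (e -> (e -> (t -> (t -> t)))).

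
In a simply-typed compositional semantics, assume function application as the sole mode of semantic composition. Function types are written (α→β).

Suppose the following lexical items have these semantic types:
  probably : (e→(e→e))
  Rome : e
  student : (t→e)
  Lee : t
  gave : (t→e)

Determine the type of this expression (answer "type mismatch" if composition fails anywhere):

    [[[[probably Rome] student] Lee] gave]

type mismatch

[probably Rome]: (e→(e→e)) applied to e yields (e→e).
[[probably Rome] student]: (e→e) with (t→e) — neither is a function whose domain matches the other; composition fails here.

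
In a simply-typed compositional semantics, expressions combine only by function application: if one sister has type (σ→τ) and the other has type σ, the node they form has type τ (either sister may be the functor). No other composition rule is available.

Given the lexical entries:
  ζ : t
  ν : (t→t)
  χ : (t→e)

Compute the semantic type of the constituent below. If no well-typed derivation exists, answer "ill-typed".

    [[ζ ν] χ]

[ζ ν]: ν is (t→t), ζ is t; result t.
[[ζ ν] χ]: χ is (t→e), [ζ ν] is t; result e.

e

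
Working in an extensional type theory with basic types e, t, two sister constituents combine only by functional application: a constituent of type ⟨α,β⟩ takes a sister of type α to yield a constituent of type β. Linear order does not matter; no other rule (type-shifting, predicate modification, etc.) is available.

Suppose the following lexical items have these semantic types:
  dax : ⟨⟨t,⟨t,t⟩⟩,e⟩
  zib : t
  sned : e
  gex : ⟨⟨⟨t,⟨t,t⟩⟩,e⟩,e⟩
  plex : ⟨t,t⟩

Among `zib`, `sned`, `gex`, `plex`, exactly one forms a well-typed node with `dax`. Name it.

gex

zib : t — dax needs ⟨t,⟨t,t⟩⟩; zib needs nothing (atomic); neither fits.
sned : e — dax needs ⟨t,⟨t,t⟩⟩; sned needs nothing (atomic); neither fits.
gex — combines: gex : ⟨⟨⟨t,⟨t,t⟩⟩,e⟩,e⟩ takes dax : ⟨⟨t,⟨t,t⟩⟩,e⟩ as argument, giving e.
plex : ⟨t,t⟩ — dax needs ⟨t,⟨t,t⟩⟩; plex needs t; neither fits.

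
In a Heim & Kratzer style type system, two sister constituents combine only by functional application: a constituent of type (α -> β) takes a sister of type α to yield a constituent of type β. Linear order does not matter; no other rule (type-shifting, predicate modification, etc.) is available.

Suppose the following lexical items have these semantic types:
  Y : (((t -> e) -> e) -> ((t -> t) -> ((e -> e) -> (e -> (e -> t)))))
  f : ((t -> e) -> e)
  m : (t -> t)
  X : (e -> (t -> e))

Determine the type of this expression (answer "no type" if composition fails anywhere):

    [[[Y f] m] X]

[Y f]: functor Y : (((t -> e) -> e) -> ((t -> t) -> ((e -> e) -> (e -> (e -> t))))), argument f : ((t -> e) -> e); result ((t -> t) -> ((e -> e) -> (e -> (e -> t)))).
[[Y f] m]: functor [Y f] : ((t -> t) -> ((e -> e) -> (e -> (e -> t)))), argument m : (t -> t); result ((e -> e) -> (e -> (e -> t))).
[[[Y f] m] X]: ((e -> e) -> (e -> (e -> t))) and (e -> (t -> e)) cannot combine by function application — type clash.

no type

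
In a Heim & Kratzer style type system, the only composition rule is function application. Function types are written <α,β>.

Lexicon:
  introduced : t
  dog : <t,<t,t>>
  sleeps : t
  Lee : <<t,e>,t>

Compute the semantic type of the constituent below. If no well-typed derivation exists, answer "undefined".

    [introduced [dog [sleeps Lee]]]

undefined

[sleeps Lee]: t and <<t,e>,t> cannot combine by function application — type clash.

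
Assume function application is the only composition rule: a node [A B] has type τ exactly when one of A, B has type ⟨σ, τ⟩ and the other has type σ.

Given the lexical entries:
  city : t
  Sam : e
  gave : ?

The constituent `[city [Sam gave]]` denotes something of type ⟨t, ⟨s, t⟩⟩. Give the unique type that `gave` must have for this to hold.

⟨e, ⟨t, ⟨t, ⟨s, t⟩⟩⟩⟩

At [city [Sam gave]] (required: ⟨t, ⟨s, t⟩⟩): city is t, which is not a function with range ⟨t, ⟨s, t⟩⟩; hence [Sam gave] is the functor — type ⟨t, ⟨t, ⟨s, t⟩⟩⟩.
At [Sam gave] (required: ⟨t, ⟨t, ⟨s, t⟩⟩⟩): Sam is e, which is not a function with range ⟨t, ⟨t, ⟨s, t⟩⟩⟩; hence gave is the functor — type ⟨e, ⟨t, ⟨t, ⟨s, t⟩⟩⟩⟩.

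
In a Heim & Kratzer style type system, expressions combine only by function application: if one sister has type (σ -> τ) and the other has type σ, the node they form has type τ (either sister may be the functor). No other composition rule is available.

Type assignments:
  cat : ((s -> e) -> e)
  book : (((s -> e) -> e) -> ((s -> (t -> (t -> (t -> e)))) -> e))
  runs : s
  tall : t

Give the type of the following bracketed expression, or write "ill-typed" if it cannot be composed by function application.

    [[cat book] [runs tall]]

ill-typed

[cat book]: (((s -> e) -> e) -> ((s -> (t -> (t -> (t -> e)))) -> e)) applied to ((s -> e) -> e) yields ((s -> (t -> (t -> (t -> e)))) -> e).
[runs tall]: s with t — neither is a function whose domain matches the other; composition fails here.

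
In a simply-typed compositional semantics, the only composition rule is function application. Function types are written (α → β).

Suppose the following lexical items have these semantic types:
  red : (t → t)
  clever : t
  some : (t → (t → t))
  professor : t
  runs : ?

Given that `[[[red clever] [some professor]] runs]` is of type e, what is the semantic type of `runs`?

(t → e)

At [[[red clever] [some professor]] runs] (required: e): [[red clever] [some professor]] is t, which is not a function with range e; hence runs is the functor — type (t → e).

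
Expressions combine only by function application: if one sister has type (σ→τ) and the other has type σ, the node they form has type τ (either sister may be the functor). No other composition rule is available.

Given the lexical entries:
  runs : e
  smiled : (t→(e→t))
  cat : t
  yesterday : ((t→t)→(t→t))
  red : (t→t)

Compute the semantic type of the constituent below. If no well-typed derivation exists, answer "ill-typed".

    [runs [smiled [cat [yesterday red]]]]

t

[yesterday red]: ((t→t)→(t→t)) applied to (t→t) yields (t→t).
[cat [yesterday red]]: (t→t) applied to t yields t.
[smiled [cat [yesterday red]]]: (t→(e→t)) applied to t yields (e→t).
[runs [smiled [cat [yesterday red]]]]: (e→t) applied to e yields t.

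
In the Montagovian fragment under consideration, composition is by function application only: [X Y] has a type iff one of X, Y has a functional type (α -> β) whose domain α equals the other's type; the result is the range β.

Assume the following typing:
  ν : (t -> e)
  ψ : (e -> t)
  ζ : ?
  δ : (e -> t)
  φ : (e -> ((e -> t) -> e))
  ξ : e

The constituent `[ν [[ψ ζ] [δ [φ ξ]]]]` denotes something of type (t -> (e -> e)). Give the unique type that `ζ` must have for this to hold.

((e -> t) -> (e -> ((t -> e) -> (t -> (e -> e)))))

For [ν [[ψ ζ] [δ [φ ξ]]]] to have type (t -> (e -> e)) with ν of type (t -> e), [[ψ ζ] [δ [φ ξ]]] must be the function: [[ψ ζ] [δ [φ ξ]]] : ((t -> e) -> (t -> (e -> e))).
For [[ψ ζ] [δ [φ ξ]]] to have type ((t -> e) -> (t -> (e -> e))) with [δ [φ ξ]] of type e, [ψ ζ] must be the function: [ψ ζ] : (e -> ((t -> e) -> (t -> (e -> e)))).
For [ψ ζ] to have type (e -> ((t -> e) -> (t -> (e -> e)))) with ψ of type (e -> t), ζ must be the function: ζ : ((e -> t) -> (e -> ((t -> e) -> (t -> (e -> e))))).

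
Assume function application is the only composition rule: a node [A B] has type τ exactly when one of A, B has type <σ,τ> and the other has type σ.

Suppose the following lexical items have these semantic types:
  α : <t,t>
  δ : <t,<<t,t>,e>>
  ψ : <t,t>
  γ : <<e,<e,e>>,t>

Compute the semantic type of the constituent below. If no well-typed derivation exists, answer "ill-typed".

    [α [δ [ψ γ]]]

[ψ γ]: <t,t> and <<e,<e,e>>,t> cannot combine by function application — type clash.

ill-typed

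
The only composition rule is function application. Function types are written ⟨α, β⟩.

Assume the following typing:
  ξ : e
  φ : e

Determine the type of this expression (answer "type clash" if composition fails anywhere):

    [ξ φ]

[ξ φ]: e and e cannot combine by function application — type clash.

type clash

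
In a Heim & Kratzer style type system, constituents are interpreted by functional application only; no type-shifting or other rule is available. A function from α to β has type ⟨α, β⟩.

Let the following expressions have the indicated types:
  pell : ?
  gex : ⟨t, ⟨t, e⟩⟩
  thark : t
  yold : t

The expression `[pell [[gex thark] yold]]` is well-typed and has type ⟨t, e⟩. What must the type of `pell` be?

For [pell [[gex thark] yold]] to have type ⟨t, e⟩ with [[gex thark] yold] of type e, pell must be the function: pell : ⟨e, ⟨t, e⟩⟩.

⟨e, ⟨t, e⟩⟩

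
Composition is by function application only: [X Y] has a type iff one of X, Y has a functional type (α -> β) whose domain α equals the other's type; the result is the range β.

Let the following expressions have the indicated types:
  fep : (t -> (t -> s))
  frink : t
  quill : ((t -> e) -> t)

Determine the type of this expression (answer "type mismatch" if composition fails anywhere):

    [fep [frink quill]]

type mismatch

[frink quill]: t and ((t -> e) -> t) cannot combine by function application — type clash.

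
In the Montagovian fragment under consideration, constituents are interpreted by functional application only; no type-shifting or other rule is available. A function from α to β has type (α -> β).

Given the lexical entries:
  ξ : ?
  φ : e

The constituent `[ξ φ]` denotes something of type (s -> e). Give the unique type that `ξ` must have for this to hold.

(e -> (s -> e))

[ξ φ] is required to be (s -> e). φ : e cannot yield (s -> e) as functor, so ξ : (e -> (s -> e)).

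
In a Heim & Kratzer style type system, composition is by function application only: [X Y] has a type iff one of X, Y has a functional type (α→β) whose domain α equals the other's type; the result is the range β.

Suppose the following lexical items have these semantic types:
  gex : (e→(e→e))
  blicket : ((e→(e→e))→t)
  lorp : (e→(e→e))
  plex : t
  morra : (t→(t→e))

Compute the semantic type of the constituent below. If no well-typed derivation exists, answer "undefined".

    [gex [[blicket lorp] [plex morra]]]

(e→e)

[blicket lorp]: functor blicket : ((e→(e→e))→t), argument lorp : (e→(e→e)); result t.
[plex morra]: functor morra : (t→(t→e)), argument plex : t; result (t→e).
[[blicket lorp] [plex morra]]: functor [plex morra] : (t→e), argument [blicket lorp] : t; result e.
[gex [[blicket lorp] [plex morra]]]: functor gex : (e→(e→e)), argument [[blicket lorp] [plex morra]] : e; result (e→e).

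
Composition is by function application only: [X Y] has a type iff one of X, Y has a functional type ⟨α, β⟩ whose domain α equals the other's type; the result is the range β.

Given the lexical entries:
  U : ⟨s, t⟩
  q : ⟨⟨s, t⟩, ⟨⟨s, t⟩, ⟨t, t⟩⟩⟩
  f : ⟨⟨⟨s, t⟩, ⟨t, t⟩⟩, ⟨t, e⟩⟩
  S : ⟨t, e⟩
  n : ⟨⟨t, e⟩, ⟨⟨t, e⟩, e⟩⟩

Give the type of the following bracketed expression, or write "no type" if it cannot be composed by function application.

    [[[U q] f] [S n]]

e

[U q]: q is ⟨⟨s, t⟩, ⟨⟨s, t⟩, ⟨t, t⟩⟩⟩, U is ⟨s, t⟩; result ⟨⟨s, t⟩, ⟨t, t⟩⟩.
[[U q] f]: f is ⟨⟨⟨s, t⟩, ⟨t, t⟩⟩, ⟨t, e⟩⟩, [U q] is ⟨⟨s, t⟩, ⟨t, t⟩⟩; result ⟨t, e⟩.
[S n]: n is ⟨⟨t, e⟩, ⟨⟨t, e⟩, e⟩⟩, S is ⟨t, e⟩; result ⟨⟨t, e⟩, e⟩.
[[[U q] f] [S n]]: [S n] is ⟨⟨t, e⟩, e⟩, [[U q] f] is ⟨t, e⟩; result e.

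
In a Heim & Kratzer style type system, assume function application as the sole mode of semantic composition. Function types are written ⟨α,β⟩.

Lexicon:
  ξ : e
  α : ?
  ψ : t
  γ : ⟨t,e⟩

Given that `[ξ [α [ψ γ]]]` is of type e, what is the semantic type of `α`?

For [ξ [α [ψ γ]]] to have type e with ξ of type e, [α [ψ γ]] must be the function: [α [ψ γ]] : ⟨e,e⟩.
For [α [ψ γ]] to have type ⟨e,e⟩ with [ψ γ] of type e, α must be the function: α : ⟨e,⟨e,e⟩⟩.

⟨e,⟨e,e⟩⟩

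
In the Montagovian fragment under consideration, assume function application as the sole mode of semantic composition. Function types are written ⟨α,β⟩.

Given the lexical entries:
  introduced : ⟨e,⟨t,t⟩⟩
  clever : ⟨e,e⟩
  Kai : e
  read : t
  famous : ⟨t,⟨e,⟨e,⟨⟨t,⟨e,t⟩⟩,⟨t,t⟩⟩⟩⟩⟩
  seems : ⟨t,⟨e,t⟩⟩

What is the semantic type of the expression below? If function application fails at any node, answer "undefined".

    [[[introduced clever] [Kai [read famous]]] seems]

[introduced clever]: ⟨e,⟨t,t⟩⟩ and ⟨e,e⟩ cannot combine by function application — type clash.

undefined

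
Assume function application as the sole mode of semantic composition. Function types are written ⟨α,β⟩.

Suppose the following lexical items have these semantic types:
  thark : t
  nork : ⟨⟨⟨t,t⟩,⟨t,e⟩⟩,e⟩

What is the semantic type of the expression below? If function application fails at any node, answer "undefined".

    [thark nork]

[thark nork]: t and ⟨⟨⟨t,t⟩,⟨t,e⟩⟩,e⟩ cannot combine by function application — type clash.

undefined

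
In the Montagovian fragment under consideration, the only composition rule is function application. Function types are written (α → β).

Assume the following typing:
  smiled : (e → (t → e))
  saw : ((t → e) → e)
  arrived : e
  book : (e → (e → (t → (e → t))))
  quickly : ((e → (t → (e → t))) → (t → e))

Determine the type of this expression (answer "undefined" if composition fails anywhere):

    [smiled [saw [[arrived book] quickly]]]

(t → e)

[arrived book]: book is (e → (e → (t → (e → t)))), arrived is e; result (e → (t → (e → t))).
[[arrived book] quickly]: quickly is ((e → (t → (e → t))) → (t → e)), [arrived book] is (e → (t → (e → t))); result (t → e).
[saw [[arrived book] quickly]]: saw is ((t → e) → e), [[arrived book] quickly] is (t → e); result e.
[smiled [saw [[arrived book] quickly]]]: smiled is (e → (t → e)), [saw [[arrived book] quickly]] is e; result (t → e).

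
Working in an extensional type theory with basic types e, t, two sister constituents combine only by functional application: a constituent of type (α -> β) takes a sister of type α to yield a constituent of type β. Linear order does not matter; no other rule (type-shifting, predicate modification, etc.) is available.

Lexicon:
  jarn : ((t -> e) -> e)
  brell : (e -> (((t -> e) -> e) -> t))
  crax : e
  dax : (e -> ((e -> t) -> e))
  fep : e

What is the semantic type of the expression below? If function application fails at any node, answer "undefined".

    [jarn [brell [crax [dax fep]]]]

undefined

[dax fep] — dax of type (e -> ((e -> t) -> e)) combines with fep of type e: type ((e -> t) -> e).
[crax [dax fep]]: e and ((e -> t) -> e) cannot combine by function application — type clash.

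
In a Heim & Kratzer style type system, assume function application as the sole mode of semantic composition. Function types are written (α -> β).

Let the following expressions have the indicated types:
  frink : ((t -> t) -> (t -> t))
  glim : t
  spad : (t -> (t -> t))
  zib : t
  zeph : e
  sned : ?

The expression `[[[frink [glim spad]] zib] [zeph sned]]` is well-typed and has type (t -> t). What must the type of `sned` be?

At [[[frink [glim spad]] zib] [zeph sned]] (required: (t -> t)): [[frink [glim spad]] zib] is t, which is not a function with range (t -> t); hence [zeph sned] is the functor — type (t -> (t -> t)).
At [zeph sned] (required: (t -> (t -> t))): zeph is e, which is not a function with range (t -> (t -> t)); hence sned is the functor — type (e -> (t -> (t -> t))).

(e -> (t -> (t -> t)))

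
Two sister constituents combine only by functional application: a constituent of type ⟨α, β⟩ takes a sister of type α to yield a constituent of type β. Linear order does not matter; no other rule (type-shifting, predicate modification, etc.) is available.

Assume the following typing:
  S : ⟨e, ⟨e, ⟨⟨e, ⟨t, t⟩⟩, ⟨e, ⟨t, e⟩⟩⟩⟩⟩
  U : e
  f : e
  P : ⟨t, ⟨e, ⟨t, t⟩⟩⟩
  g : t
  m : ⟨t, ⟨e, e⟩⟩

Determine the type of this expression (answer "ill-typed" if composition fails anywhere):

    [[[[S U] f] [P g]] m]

At [S U], S : ⟨e, ⟨e, ⟨⟨e, ⟨t, t⟩⟩, ⟨e, ⟨t, e⟩⟩⟩⟩⟩ takes U : e, giving ⟨e, ⟨⟨e, ⟨t, t⟩⟩, ⟨e, ⟨t, e⟩⟩⟩⟩.
At [[S U] f], [S U] : ⟨e, ⟨⟨e, ⟨t, t⟩⟩, ⟨e, ⟨t, e⟩⟩⟩⟩ takes f : e, giving ⟨⟨e, ⟨t, t⟩⟩, ⟨e, ⟨t, e⟩⟩⟩.
At [P g], P : ⟨t, ⟨e, ⟨t, t⟩⟩⟩ takes g : t, giving ⟨e, ⟨t, t⟩⟩.
At [[[S U] f] [P g]], [[S U] f] : ⟨⟨e, ⟨t, t⟩⟩, ⟨e, ⟨t, e⟩⟩⟩ takes [P g] : ⟨e, ⟨t, t⟩⟩, giving ⟨e, ⟨t, e⟩⟩.
[[[[S U] f] [P g]] m]: ⟨e, ⟨t, e⟩⟩ and ⟨t, ⟨e, e⟩⟩ cannot combine by function application — type clash.

ill-typed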